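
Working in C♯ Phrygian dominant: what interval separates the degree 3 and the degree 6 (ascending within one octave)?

diminished 4th

The scale runs C♯ D E♯ F♯ G♯ A B.
The degree 3 is E♯ and the 6th scale degree is A.
From E♯ to A: 4 semitones over a fourth = diminished.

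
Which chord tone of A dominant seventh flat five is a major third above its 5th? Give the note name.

G

The chord tones of A7b5 are A-C#-Eb-G.
The 5th is Eb. A major third above Eb is G.
G is the chord's 7th.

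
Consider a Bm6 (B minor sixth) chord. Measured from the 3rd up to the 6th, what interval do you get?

Spelling the chord: B-D-F♯-G♯.
So we need the interval from D up to G♯.
From D to G♯: 6 semitones over a fourth = augmented.

augmented 4th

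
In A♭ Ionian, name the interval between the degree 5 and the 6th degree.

major second

A♭ major: A♭ B♭ C D♭ E♭ F G.
So we need the interval from E♭ up to F.
Counting 2 letters and 2 half steps from E♭ gives a major second.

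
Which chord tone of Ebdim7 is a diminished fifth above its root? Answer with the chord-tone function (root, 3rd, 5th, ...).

5th

Spelling the chord: Eb-Gb-Bbb-Dbb.
The root is Eb. A diminished fifth above Eb is Bbb.
Bbb is the chord's 5th.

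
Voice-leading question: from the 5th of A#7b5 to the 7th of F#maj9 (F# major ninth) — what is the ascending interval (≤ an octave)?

The 5th of A#7b5 is E; the 7th of F#maj9 (F# major ninth) is E#.
From E to E#: 1 semitone over a unison = augmented.

augmented unison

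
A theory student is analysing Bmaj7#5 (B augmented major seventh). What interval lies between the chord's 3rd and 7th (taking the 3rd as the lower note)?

perfect fifth

Bmaj7#5: B D# F## A#.
3rd = D#; 7th = A#.
D# up to A# spans 5 letter names and 7 semitones — a perfect fifth.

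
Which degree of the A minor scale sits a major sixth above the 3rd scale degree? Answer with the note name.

A

The scale is A B C D E F G.
The 3rd scale degree is C; a major sixth above that is A — scale degree 1.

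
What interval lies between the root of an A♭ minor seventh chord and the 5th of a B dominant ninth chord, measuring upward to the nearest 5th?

augmented sixth

The root of A♭ minor seventh is A♭; the 5th of B dominant ninth is F♯.
From A♭ to F♯: 10 semitones over a sixth = augmented.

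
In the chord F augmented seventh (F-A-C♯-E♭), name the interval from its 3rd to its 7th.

diminished fifth

So we need the interval from A up to E♭.
A up to E♭ is 6 semitones, a half step narrower than a perfect fifth, so the interval is diminished.
This 3–7 tritone is the characteristic tension at the heart of the dominant sound.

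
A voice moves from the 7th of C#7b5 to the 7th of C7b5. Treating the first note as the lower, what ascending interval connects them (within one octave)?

The 7th of C#7b5 is B; the 7th of C7b5 is Bb.
From B to Bb: 11 semitones over an octave = diminished.

d8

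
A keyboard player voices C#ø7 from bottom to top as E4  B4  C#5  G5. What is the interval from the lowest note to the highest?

minor tenth

The outer voices are E4 and G5.
E up to G is 15 semitones, a half step narrower than a major tenth, so the interval is minor.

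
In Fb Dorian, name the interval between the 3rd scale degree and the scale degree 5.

major third

Spelling Fb Dorian: Fb Gb Abb Bbb Cb Db Ebb.
That puts Abb below Cb.
From Abb to Cb is 4 semitones, exactly the major third.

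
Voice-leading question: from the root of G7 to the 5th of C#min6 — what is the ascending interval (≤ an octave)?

G7 has G as its root, and C#min6 has G# as its 5th.
1 letter names make it a unison; at 1 semitone (a half step wider than perfect) the quality is augmented.

augmented unison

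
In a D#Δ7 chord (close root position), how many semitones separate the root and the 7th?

The chord tones of D#Δ7 (D# major seventh) are D#-F##-A#-C##.
D# to C## is a major seventh: 11 semitones.

11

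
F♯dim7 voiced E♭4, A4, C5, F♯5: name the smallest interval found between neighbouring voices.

minor third

Adjacent intervals: E♭4→A4 = augmented fourth; A4→C5 = minor third; C5→F♯5 = augmented fourth.
The smallest is A4 to C5, a minor third (3 semitones).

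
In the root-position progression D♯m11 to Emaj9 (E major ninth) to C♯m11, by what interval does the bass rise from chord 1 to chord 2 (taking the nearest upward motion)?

minor 2nd

The roots are D♯ and E.
From D♯ to E: 1 semitone over a second = minor.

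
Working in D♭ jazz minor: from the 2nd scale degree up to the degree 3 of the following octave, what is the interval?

minor 9th

The scale runs D♭ E♭ F♭ G♭ A♭ B♭ C.
The 2nd scale degree is E♭ and the 3rd degree (up an octave) is F♭.
9 letter names make it a ninth; at 13 semitones (a half step narrower than major) the quality is minor.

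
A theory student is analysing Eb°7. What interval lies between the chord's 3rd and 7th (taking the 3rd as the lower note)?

Eb diminished seventh: Eb, Gb, Bbb, Dbb.
So we need the interval from Gb up to Dbb.
From Gb to Dbb: 6 semitones over a fifth = diminished.

diminished 5th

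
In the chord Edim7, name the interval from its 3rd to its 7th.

diminished fifth

E diminished seventh is spelled E-G-B♭-D♭.
3rd = G; 7th = D♭.
5 letter names make it a fifth; at 6 semitones (a half step narrower than perfect) the quality is diminished.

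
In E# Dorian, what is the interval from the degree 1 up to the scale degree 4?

P4

E# dorian: E# F## G# A# B# C## D#.
That puts E# below A#.
Counting 4 letters and 5 half steps from E# gives a perfect fourth.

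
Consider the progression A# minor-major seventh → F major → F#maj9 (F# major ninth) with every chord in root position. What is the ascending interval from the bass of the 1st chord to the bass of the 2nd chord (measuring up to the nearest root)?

diminished sixth

The roots are A# and F.
6 letter names make it a sixth; at 7 semitones (a whole step narrower than major) the quality is diminished.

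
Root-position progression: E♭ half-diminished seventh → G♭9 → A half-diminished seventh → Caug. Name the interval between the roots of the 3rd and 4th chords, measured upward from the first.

minor 3rd

The roots are A and C.
A up to C is 3 semitones, a half step narrower than a major third, so the interval is minor.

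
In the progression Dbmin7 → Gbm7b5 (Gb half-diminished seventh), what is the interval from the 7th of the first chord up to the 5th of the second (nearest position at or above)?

Dbmin7 has Cb as its 7th, and Gbm7b5 (Gb half-diminished seventh) has Dbb as its 5th.
2 letter names make it a second; at 1 semitone (a half step narrower than major) the quality is minor.

minor 2nd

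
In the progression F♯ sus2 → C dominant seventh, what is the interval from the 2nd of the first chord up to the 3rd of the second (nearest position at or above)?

minor sixth

F♯ sus2 has G♯ as its 2nd, and C dominant seventh has E as its 3rd.
6 letter names make it a sixth; at 8 semitones (a half step narrower than major) the quality is minor.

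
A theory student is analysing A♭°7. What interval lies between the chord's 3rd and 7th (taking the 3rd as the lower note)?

Spelling the chord: A♭–C♭–E𝄫–G𝄫.
3rd = C♭; 7th = G𝄫.
C♭ up to G𝄫 is 6 semitones, a half step narrower than a perfect fifth, so the interval is diminished.

diminished 5th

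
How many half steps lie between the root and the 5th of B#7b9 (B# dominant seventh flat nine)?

B#7b9: B#, D##, F##, A#, C#.
B# to F## is a perfect fifth: 7 semitones.

7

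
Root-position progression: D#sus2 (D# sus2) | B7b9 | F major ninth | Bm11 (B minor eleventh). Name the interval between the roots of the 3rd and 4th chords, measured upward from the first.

The roots are F and B.
F up to B is 6 semitones, a half step wider than a perfect fourth, so the interval is augmented.

augmented fourth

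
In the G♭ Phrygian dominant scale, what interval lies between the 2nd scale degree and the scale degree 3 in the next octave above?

Spelling the G♭ Phrygian dominant scale: G♭ A𝄫 B♭ C♭ D♭ E𝄫 F♭.
2nd scale degree = A𝄫; degree 3 (up an octave) = B♭.
From A𝄫 to B♭: 15 semitones over a ninth = augmented.

augmented ninth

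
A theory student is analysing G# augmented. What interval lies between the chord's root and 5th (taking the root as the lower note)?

G# augmented: G#–B#–D##.
That puts G# below D##.
G# up to D## is 8 semitones, a half step wider than a perfect fifth, so the interval is augmented.

augmented fifth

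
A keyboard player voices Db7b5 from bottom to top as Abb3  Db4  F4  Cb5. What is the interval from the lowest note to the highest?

major 10th

The outer voices are Abb3 and Cb5.
Abb up to Cb spans 10 letter names and 16 semitones — a major tenth.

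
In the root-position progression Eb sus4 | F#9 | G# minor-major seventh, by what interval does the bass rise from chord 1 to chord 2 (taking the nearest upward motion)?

The roots are Eb and F#.
From Eb to F#: 3 semitones over a second = augmented.

augmented second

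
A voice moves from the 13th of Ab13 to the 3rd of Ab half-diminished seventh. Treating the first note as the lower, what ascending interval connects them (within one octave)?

Ab13 has F as its 13th, and Ab half-diminished seventh has Cb as its 3rd.
5 letter names make it a fifth; at 6 semitones (a half step narrower than perfect) the quality is diminished.

diminished fifth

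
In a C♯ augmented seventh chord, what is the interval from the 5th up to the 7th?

diminished 3rd

Spelling the chord: C♯, E♯, G𝄪, B.
That puts G𝄪 below B.
G𝄪 up to B is 2 semitones, a whole step narrower than a major third, so the interval is diminished.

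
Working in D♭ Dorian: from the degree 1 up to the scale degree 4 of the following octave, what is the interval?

perfect eleventh

Spelling D♭ Dorian: D♭ E♭ F♭ G♭ A♭ B♭ C♭.
That puts D♭ below G♭.
From D♭ to G♭ is 17 semitones, exactly the perfect eleventh.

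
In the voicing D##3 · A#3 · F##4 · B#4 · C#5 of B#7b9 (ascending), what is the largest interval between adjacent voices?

M6

Adjacent intervals: D##3→A#3 = diminished fifth; A#3→F##4 = major sixth; F##4→B#4 = perfect fourth; B#4→C#5 = minor second.
The largest is A#3 to F##4, a major sixth (9 semitones).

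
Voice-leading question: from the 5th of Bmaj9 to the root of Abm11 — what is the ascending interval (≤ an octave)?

diminished third

Bmaj9 has F# as its 5th, and Abm11 has Ab as its root.
F# up to Ab is 2 semitones, a whole step narrower than a major third, so the interval is diminished.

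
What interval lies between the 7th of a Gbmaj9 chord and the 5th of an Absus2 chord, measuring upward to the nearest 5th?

Gbmaj9 has F as its 7th, and Absus2 has Eb as its 5th.
7 letter names make it a seventh; at 10 semitones (a half step narrower than major) the quality is minor.

minor 7th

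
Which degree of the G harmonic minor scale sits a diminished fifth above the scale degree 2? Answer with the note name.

The scale is G A Bb C D Eb F#.
The scale degree 2 is A; a diminished fifth above that is Eb — scale degree 6.

Eb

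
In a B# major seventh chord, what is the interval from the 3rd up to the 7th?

The chord tones of B#Δ7 are B#–D##–F##–A##.
That puts D## below A##.
From D## to A## is 7 semitones, exactly the perfect fifth.

perfect fifth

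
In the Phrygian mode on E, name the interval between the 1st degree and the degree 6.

The scale runs E F G A B C D.
So we need the interval from E up to C.
From E to C: 8 semitones over a sixth = minor.

minor 6th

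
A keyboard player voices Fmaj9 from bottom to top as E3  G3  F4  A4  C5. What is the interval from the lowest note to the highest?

minor 13th

The outer voices are E3 and C5.
E up to C is 20 semitones, a half step narrower than a major thirteenth, so the interval is minor.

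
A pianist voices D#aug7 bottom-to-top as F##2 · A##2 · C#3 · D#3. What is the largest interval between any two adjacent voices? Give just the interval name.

major 3rd

Adjacent intervals: F##2→A##2 = major third; A##2→C#3 = diminished third; C#3→D#3 = major second.
The largest is F##2 to A##2, a major third (4 semitones).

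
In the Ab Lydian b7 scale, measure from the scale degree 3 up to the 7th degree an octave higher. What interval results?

diminished twelfth

The scale runs Ab Bb C D Eb F Gb.
That puts C below Gb.
C up to Gb is 18 semitones, a half step narrower than a perfect twelfth, so the interval is diminished.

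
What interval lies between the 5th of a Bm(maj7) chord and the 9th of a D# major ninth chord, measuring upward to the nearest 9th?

major 7th

Bm(maj7) has F# as its 5th, and D# major ninth has E# as its 9th.
Counting 7 letters and 11 half steps from F# gives a major seventh.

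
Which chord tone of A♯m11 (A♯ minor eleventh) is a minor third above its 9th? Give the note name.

The chord tones of A♯m11 are A♯ C♯ E♯ G♯ B♯ D♯.
The 9th is B♯. A minor third above B♯ is D♯.
D♯ is the chord's 11th.

D#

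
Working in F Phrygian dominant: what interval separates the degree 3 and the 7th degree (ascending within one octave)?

diminished 5th

Spelling F Phrygian dominant: F Gb A Bb C Db Eb.
That puts A below Eb.
A up to Eb is 6 semitones, a half step narrower than a perfect fifth, so the interval is diminished.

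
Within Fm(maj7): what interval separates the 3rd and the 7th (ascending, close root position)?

augmented 5th

The chord tones of FmM7 are F–Ab–C–E.
The 3rd is Ab and the 7th is E.
5 letter names make it a fifth; at 8 semitones (a half step wider than perfect) the quality is augmented.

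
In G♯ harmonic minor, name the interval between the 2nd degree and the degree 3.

G♯ harmonic minor: G♯ A♯ B C♯ D♯ E F𝄪.
That puts A♯ below B.
A♯ up to B is 1 semitone, a half step narrower than a major second, so the interval is minor.

minor second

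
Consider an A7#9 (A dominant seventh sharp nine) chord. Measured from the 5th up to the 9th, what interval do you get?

A5

Spelling the chord: A, C#, E, G, B#.
5th = E; 9th = B#.
From E to B#: 8 semitones over a fifth = augmented.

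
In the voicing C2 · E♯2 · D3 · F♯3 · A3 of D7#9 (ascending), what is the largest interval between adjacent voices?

Adjacent intervals: C2→E♯2 = augmented third; E♯2→D3 = diminished seventh; D3→F♯3 = major third; F♯3→A3 = minor third.
The largest is E♯2 to D3, a diminished seventh (9 semitones).

d7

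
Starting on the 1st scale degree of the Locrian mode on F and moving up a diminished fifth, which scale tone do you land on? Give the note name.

The scale is F Gb Ab Bb Cb Db Eb.
The 1st scale degree is F; a diminished fifth above that is Cb — scale degree 5.

Cb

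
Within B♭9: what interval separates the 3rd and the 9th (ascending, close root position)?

minor seventh

B♭9 (B♭ dominant ninth) is spelled B♭–D–F–A♭–C.
The 3rd is D and the 9th is C.
D up to C is 10 semitones, a half step narrower than a major seventh, so the interval is minor.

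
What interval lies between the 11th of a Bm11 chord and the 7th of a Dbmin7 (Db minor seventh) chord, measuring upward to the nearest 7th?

Bm11 has E as its 11th, and Dbmin7 (Db minor seventh) has Cb as its 7th.
From E to Cb: 7 semitones over a sixth = diminished.

diminished sixth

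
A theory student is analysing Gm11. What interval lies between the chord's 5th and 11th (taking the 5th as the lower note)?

Gm11 is spelled G–B♭–D–F–A–C.
That puts D below C.
7 letter names make it a seventh; at 10 semitones (a half step narrower than major) the quality is minor.

minor seventh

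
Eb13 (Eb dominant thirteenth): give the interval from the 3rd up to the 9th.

minor seventh

Eb13 (Eb dominant thirteenth) is spelled Eb, G, Bb, Db, F, C.
So we need the interval from G up to F.
From G to F: 10 semitones over a seventh = minor.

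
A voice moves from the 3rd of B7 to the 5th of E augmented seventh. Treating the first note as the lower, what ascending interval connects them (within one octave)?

major sixth

The 3rd of B7 is D#; the 5th of E augmented seventh is B#.
From D# to B# is 9 semitones, exactly the major sixth.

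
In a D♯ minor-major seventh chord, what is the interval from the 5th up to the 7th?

Spelling the chord: D♯–F♯–A♯–C𝄪.
The 5th is A♯ and the 7th is C𝄪.
Counting 3 letters and 4 half steps from A♯ gives a major third.

major third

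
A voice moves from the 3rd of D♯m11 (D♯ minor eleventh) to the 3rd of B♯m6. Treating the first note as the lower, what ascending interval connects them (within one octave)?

The 3rd of D♯m11 (D♯ minor eleventh) is F♯; the 3rd of B♯m6 is D♯.
F♯ up to D♯ spans 6 letter names and 9 semitones — a major sixth.

major sixth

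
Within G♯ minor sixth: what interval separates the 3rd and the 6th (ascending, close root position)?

augmented fourth

The chord tones of G♯m6 are G♯–B–D♯–E♯.
That puts B below E♯.
4 letter names make it a fourth; at 6 semitones (a half step wider than perfect) the quality is augmented.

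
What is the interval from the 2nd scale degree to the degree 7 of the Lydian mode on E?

The scale runs E F# G# A# B C# D#.
So we need the interval from F# up to D#.
F# up to D# spans 6 letter names and 9 semitones — a major sixth.

M6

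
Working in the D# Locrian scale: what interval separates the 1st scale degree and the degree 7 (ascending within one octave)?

minor seventh

The scale runs D# E F# G# A B C#.
The 1st scale degree is D# and the scale degree 7 is C#.
D# up to C# is 10 semitones, a half step narrower than a major seventh, so the interval is minor.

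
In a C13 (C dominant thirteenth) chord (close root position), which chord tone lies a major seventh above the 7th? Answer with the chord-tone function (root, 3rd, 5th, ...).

The chord tones of C13 (C dominant thirteenth) are C E G Bb D A.
The 7th is Bb. A major seventh above Bb is A.
A is the chord's 13th.

13th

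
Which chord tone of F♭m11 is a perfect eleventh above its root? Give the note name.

Bbb

F♭m11: F♭–A𝄫–C♭–E𝄫–G♭–B𝄫.
The root is F♭. A perfect eleventh above F♭ is B𝄫.
B𝄫 is the chord's 11th.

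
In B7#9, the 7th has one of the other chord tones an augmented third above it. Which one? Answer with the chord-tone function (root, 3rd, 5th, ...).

Spelling the chord: B, D♯, F♯, A, C𝄪.
The 7th is A. An augmented third above A is C𝄪.
C𝄪 is the chord's 9th.

9th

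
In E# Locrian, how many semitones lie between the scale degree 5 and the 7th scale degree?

The scale is E# F# G# A# B C# D#.
B up to D# is a major third — 4 semitones.

4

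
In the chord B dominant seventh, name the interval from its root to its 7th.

B7 is spelled B, D♯, F♯, A.
That puts B below A.
7 letter names make it a seventh; at 10 semitones (a half step narrower than major) the quality is minor.

minor 7th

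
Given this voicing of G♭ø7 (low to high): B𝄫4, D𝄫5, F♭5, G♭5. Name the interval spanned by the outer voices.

major sixth

The outer voices are B𝄫4 and G♭5.
From B𝄫 to G♭ is 9 semitones, exactly the major sixth.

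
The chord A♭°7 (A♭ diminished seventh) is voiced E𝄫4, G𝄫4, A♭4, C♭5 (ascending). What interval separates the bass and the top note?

The outer voices are E𝄫4 and C♭5.
E𝄫 up to C♭ spans 6 letter names and 9 semitones — a major sixth.

major sixth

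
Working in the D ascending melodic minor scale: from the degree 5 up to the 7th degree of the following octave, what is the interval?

D melodic minor: D E F G A B C♯.
That puts A below C♯.
A up to C♯ spans 10 letter names and 16 semitones — a major tenth.

major tenth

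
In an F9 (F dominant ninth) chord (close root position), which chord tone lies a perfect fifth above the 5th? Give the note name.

G

Spelling the chord: F-A-C-Eb-G.
The 5th is C. A perfect fifth above C is G.
G is the chord's 9th.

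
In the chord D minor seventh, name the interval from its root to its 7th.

Spelling the chord: D-F-A-C.
The root is D and the 7th is C.
From D to C: 10 semitones over a seventh = minor.

m7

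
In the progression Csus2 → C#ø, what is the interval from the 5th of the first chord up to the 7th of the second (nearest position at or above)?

major third

Csus2 has G as its 5th, and C#ø has B as its 7th.
Counting 3 letters and 4 half steps from G gives a major third.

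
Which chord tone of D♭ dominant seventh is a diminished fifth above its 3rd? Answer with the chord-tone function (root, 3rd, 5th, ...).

D♭7 is spelled D♭–F–A♭–C♭.
The 3rd is F. A diminished fifth above F is C♭.
C♭ is the chord's 7th.

7th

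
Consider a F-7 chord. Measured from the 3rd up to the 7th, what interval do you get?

perfect 5th

The chord tones of F minor seventh are F A♭ C E♭.
That puts A♭ below E♭.
Counting 5 letters and 7 half steps from A♭ gives a perfect fifth.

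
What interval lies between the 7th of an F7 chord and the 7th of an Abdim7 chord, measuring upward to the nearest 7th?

diminished 3rd

F7 has Eb as its 7th, and Abdim7 has Gbb as its 7th.
From Eb to Gbb: 2 semitones over a third = diminished.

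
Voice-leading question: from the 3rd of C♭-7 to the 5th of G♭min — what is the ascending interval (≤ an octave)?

M7

The 3rd of C♭-7 is E𝄫; the 5th of G♭min is D♭.
From E𝄫 to D♭ is 11 semitones, exactly the major seventh.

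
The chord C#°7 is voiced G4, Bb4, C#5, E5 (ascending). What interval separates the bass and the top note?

The outer voices are G4 and E5.
From G to E is 9 semitones, exactly the major sixth.

major 6th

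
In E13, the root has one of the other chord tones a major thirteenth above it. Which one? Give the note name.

Spelling the chord: E–G#–B–D–F#–C#.
The root is E. A major thirteenth above E is C#.
C# is the chord's 13th.

C#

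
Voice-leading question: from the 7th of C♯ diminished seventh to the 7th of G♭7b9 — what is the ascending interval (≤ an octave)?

The 7th of C♯ diminished seventh is B♭; the 7th of G♭7b9 is F♭.
B♭ up to F♭ is 6 semitones, a half step narrower than a perfect fifth, so the interval is diminished.

d5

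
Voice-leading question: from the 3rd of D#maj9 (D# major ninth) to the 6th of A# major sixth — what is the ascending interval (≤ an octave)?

D#maj9 (D# major ninth) has F## as its 3rd, and A# major sixth has F## as its 6th.
F## up to F## spans 1 letter names and 0 semitones — a perfect unison.

perfect unison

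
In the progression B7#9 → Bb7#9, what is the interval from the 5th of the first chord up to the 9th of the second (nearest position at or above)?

The 5th of B7#9 is F#; the 9th of Bb7#9 is C#.
From F# to C# is 7 semitones, exactly the perfect fifth.

perfect 5th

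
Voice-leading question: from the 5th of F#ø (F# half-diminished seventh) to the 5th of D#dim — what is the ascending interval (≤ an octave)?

major sixth

F#ø (F# half-diminished seventh) has C as its 5th, and D#dim has A as its 5th.
Counting 6 letters and 9 half steps from C gives a major sixth.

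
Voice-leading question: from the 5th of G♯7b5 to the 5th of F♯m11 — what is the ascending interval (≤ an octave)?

The 5th of G♯7b5 is D; the 5th of F♯m11 is C♯.
Counting 7 letters and 11 half steps from D gives a major seventh.

major seventh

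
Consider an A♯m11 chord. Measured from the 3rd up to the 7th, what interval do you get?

perfect 5th

A♯m11 (A♯ minor eleventh) is spelled A♯-C♯-E♯-G♯-B♯-D♯.
That puts C♯ below G♯.
C♯ up to G♯ spans 5 letter names and 7 semitones — a perfect fifth.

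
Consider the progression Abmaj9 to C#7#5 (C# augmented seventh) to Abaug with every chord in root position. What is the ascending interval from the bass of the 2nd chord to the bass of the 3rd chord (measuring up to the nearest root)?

diminished 6th

The roots are C# and Ab.
C# up to Ab is 7 semitones, a whole step narrower than a major sixth, so the interval is diminished.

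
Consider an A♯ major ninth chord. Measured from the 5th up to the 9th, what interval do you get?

Spelling the chord: A♯–C𝄪–E♯–G𝄪–B♯.
So we need the interval from E♯ up to B♯.
From E♯ to B♯ is 7 semitones, exactly the perfect fifth.

perfect fifth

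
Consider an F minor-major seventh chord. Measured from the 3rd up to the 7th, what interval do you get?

F minor-major seventh is spelled F-A♭-C-E.
That puts A♭ below E.
5 letter names make it a fifth; at 8 semitones (a half step wider than perfect) the quality is augmented.

augmented 5th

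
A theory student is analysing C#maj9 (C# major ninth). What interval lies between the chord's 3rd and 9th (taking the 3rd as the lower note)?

C#maj9 (C# major ninth): C#, E#, G#, B#, D#.
The 3rd is E# and the 9th is D#.
E# up to D# is 10 semitones, a half step narrower than a major seventh, so the interval is minor.

minor seventh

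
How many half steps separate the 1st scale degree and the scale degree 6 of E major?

9

The scale is E F♯ G♯ A B C♯ D♯.
E up to C♯ is a major sixth — 9 semitones.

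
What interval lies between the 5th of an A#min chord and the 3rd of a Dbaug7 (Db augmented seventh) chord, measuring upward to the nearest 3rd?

The 5th of A#min is E#; the 3rd of Dbaug7 (Db augmented seventh) is F.
E# up to F is 0 semitones, a whole step narrower than a major second, so the interval is diminished.

d2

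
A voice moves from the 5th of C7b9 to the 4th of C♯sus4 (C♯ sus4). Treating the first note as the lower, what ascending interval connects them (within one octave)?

The 5th of C7b9 is G; the 4th of C♯sus4 (C♯ sus4) is F♯.
G up to F♯ spans 7 letter names and 11 semitones — a major seventh.

major seventh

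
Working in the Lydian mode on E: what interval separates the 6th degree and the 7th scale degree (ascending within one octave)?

The scale runs E F# G# A# B C# D#.
That puts C# below D#.
From C# to D# is 2 semitones, exactly the major second.

major second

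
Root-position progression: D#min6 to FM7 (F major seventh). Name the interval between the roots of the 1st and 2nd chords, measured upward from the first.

The roots are D# and F.
From D# to F: 2 semitones over a third = diminished.

diminished third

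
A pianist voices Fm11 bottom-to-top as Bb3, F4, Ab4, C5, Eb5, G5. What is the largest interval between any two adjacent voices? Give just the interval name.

Adjacent intervals: Bb3→F4 = perfect fifth; F4→Ab4 = minor third; Ab4→C5 = major third; C5→Eb5 = minor third; Eb5→G5 = major third.
The largest is Bb3 to F4, a perfect fifth (7 semitones).

perfect fifth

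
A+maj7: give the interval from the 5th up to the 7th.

minor 3rd

The chord tones of A augmented major seventh are A C# E# G#.
The 5th is E# and the 7th is G#.
From E# to G#: 3 semitones over a third = minor.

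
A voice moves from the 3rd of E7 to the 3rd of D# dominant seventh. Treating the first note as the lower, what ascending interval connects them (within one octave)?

major 7th

E7 has G# as its 3rd, and D# dominant seventh has F## as its 3rd.
Counting 7 letters and 11 half steps from G# gives a major seventh.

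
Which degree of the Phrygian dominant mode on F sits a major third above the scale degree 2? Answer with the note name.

Bb

The scale is F G♭ A B♭ C D♭ E♭.
The scale degree 2 is G♭; a major third above that is B♭ — scale degree 4.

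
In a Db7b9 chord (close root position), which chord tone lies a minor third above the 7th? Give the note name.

The chord tones of Db7b9 are Db F Ab Cb Ebb.
The 7th is Cb. A minor third above Cb is Ebb.
Ebb is the chord's 9th.

Ebb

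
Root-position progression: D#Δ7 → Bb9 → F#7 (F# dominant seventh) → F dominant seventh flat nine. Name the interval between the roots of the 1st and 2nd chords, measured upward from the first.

The roots are D# and Bb.
D# up to Bb is 7 semitones, a whole step narrower than a major sixth, so the interval is diminished.

diminished 6th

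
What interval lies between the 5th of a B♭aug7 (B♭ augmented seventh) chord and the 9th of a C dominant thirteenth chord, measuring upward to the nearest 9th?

B♭aug7 (B♭ augmented seventh) has F♯ as its 5th, and C dominant thirteenth has D as its 9th.
From F♯ to D: 8 semitones over a sixth = minor.

m6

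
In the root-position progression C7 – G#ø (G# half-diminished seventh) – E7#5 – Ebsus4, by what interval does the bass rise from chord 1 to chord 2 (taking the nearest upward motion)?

The roots are C and G#.
C up to G# is 8 semitones, a half step wider than a perfect fifth, so the interval is augmented.

augmented 5th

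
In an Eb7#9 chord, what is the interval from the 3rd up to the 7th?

The chord tones of Eb7#9 are Eb G Bb Db F#.
The 3rd is G and the 7th is Db.
G up to Db is 6 semitones, a half step narrower than a perfect fifth, so the interval is diminished.

diminished 5th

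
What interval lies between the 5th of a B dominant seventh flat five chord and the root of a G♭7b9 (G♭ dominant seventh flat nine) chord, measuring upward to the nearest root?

minor second

B dominant seventh flat five has F as its 5th, and G♭7b9 (G♭ dominant seventh flat nine) has G♭ as its root.
2 letter names make it a second; at 1 semitone (a half step narrower than major) the quality is minor.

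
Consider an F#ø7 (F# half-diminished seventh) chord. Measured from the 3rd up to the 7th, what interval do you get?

Spelling the chord: F# A C E.
3rd = A; 7th = E.
A up to E spans 5 letter names and 7 semitones — a perfect fifth.

perfect 5th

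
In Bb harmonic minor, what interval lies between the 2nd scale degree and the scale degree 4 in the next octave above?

minor 10th

The scale runs Bb C Db Eb F Gb A.
2nd scale degree = C; 4th degree (up an octave) = Eb.
C up to Eb is 15 semitones, a half step narrower than a major tenth, so the interval is minor.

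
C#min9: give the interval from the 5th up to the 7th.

C#min9: C#-E-G#-B-D#.
That puts G# below B.
From G# to B: 3 semitones over a third = minor.

m3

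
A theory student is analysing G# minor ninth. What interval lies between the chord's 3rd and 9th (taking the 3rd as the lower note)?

major 7th

G#m9 is spelled G#–B–D#–F#–A#.
The 3rd is B and the 9th is A#.
From B to A# is 11 semitones, exactly the major seventh.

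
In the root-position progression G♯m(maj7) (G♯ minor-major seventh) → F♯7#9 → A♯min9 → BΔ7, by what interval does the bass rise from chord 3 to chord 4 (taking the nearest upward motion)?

The roots are A♯ and B.
2 letter names make it a second; at 1 semitone (a half step narrower than major) the quality is minor.

minor second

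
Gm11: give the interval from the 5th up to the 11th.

Gm11: G–Bb–D–F–A–C.
The 5th is D and the 11th is C.
From D to C: 10 semitones over a seventh = minor.

minor 7th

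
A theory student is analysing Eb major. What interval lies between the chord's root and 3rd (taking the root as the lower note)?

major 3rd

Eb major: Eb-G-Bb.
That puts Eb below G.
From Eb to G is 4 semitones, exactly the major third.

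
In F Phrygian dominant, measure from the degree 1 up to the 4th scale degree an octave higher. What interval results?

perfect eleventh

F phrygian dominant: F Gb A Bb C Db Eb.
That puts F below Bb.
F up to Bb spans 11 letter names and 17 semitones — a perfect eleventh.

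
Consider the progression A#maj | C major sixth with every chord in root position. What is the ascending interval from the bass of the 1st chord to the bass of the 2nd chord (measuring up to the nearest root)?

The roots are A# and C.
A# up to C is 2 semitones, a whole step narrower than a major third, so the interval is diminished.

diminished third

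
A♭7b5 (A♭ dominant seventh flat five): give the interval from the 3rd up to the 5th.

The chord tones of A♭7b5 are A♭-C-E𝄫-G♭.
3rd = C; 5th = E𝄫.
C up to E𝄫 is 2 semitones, a whole step narrower than a major third, so the interval is diminished.

diminished third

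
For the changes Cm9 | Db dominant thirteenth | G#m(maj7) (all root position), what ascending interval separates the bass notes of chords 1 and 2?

minor second

The roots are C and Db.
From C to Db: 1 semitone over a second = minor.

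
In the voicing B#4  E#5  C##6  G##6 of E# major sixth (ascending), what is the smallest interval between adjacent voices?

perfect fourth

Adjacent intervals: B#4→E#5 = perfect fourth; E#5→C##6 = major sixth; C##6→G##6 = perfect fifth.
The smallest is B#4 to E#5, a perfect fourth (5 semitones).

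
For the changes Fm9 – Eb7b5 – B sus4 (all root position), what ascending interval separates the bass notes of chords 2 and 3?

The roots are Eb and B.
Eb up to B is 8 semitones, a half step wider than a perfect fifth, so the interval is augmented.

augmented fifth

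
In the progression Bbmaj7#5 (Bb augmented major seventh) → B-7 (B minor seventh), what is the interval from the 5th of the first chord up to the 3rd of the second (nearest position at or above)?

minor 6th

Bbmaj7#5 (Bb augmented major seventh) has F# as its 5th, and B-7 (B minor seventh) has D as its 3rd.
From F# to D: 8 semitones over a sixth = minor.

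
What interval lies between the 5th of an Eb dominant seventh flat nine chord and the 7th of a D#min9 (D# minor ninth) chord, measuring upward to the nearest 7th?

The 5th of Eb dominant seventh flat nine is Bb; the 7th of D#min9 (D# minor ninth) is C#.
From Bb to C#: 3 semitones over a second = augmented.

augmented second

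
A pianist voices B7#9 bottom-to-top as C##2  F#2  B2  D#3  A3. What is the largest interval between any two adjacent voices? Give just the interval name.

Adjacent intervals: C##2→F#2 = diminished fourth; F#2→B2 = perfect fourth; B2→D#3 = major third; D#3→A3 = diminished fifth.
The largest is D#3 to A3, a diminished fifth (6 semitones).

diminished fifth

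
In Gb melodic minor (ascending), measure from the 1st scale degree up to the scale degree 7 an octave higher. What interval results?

The scale runs Gb Ab Bbb Cb Db Eb F.
So we need the interval from Gb up to F.
Counting 14 letters and 23 half steps from Gb gives a major fourteenth.

major fourteenth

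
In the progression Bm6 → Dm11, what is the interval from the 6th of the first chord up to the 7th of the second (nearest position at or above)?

diminished 4th

The 6th of Bm6 is G#; the 7th of Dm11 is C.
From G# to C: 4 semitones over a fourth = diminished.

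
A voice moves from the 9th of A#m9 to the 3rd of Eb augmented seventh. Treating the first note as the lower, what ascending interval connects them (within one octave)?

diminished sixth

The 9th of A#m9 is B#; the 3rd of Eb augmented seventh is G.
6 letter names make it a sixth; at 7 semitones (a whole step narrower than major) the quality is diminished.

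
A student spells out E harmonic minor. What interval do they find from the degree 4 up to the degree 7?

The scale runs E F♯ G A B C D♯.
Degree 4 = A; degree 7 = D♯.
A up to D♯ is 6 semitones, a half step wider than a perfect fourth, so the interval is augmented.

augmented 4th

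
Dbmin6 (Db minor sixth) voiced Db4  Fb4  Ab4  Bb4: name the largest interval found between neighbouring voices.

Adjacent intervals: Db4→Fb4 = minor third; Fb4→Ab4 = major third; Ab4→Bb4 = major second.
The largest is Fb4 to Ab4, a major third (4 semitones).

major 3rd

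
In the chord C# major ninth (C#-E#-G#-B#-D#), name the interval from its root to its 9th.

That puts C# below D#.
C# up to D# spans 9 letter names and 14 semitones — a major ninth.

major ninth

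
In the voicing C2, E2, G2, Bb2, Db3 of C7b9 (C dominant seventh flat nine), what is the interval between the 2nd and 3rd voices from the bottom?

Those voices are E2 and G2.
3 letter names make it a third; at 3 semitones (a half step narrower than major) the quality is minor.

m3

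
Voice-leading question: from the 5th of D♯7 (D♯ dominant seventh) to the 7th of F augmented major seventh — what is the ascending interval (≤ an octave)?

diminished fifth

The 5th of D♯7 (D♯ dominant seventh) is A♯; the 7th of F augmented major seventh is E.
From A♯ to E: 6 semitones over a fifth = diminished.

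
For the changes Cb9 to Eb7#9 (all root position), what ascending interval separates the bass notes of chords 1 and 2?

major 3rd

The roots are Cb and Eb.
Counting 3 letters and 4 half steps from Cb gives a major third.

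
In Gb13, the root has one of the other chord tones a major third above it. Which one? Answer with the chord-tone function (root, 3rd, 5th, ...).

The chord tones of Gb13 are Gb, Bb, Db, Fb, Ab, Eb.
The root is Gb. A major third above Gb is Bb.
Bb is the chord's 3rd.

3rd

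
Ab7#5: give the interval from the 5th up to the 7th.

d3

Spelling the chord: Ab-C-E-Gb.
5th = E; 7th = Gb.
3 letter names make it a third; at 2 semitones (a whole step narrower than major) the quality is diminished.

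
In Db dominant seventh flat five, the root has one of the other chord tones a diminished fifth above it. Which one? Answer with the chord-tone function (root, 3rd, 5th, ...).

5th

The chord tones of Db dominant seventh flat five are Db F Abb Cb.
The root is Db. A diminished fifth above Db is Abb.
Abb is the chord's 5th.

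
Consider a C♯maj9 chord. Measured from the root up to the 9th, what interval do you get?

major ninth

The chord tones of C♯maj9 are C♯, E♯, G♯, B♯, D♯.
So we need the interval from C♯ up to D♯.
Counting 9 letters and 14 half steps from C♯ gives a major ninth.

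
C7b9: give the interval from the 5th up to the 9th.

The chord tones of C7b9 (C dominant seventh flat nine) are C–E–G–B♭–D♭.
That puts G below D♭.
From G to D♭: 6 semitones over a fifth = diminished.

diminished fifth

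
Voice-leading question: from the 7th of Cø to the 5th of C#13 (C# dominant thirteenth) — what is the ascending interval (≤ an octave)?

Cø has Bb as its 7th, and C#13 (C# dominant thirteenth) has G# as its 5th.
Bb up to G# is 10 semitones, a half step wider than a major sixth, so the interval is augmented.

A6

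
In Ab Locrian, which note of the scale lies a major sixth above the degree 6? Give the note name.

The scale is Ab Bbb Cb Db Ebb Fb Gb.
The degree 6 is Fb; a major sixth above that is Db — scale degree 4.

Db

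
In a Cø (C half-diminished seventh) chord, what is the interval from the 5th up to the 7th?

Cm7b5: C–Eb–Gb–Bb.
The 5th is Gb and the 7th is Bb.
Gb up to Bb spans 3 letter names and 4 semitones — a major third.

major third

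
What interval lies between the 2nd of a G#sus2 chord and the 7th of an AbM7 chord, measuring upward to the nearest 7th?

diminished 7th

G#sus2 has A# as its 2nd, and AbM7 has G as its 7th.
7 letter names make it a seventh; at 9 semitones (a whole step narrower than major) the quality is diminished.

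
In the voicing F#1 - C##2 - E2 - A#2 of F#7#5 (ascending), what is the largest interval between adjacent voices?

Adjacent intervals: F#1→C##2 = augmented fifth; C##2→E2 = diminished third; E2→A#2 = augmented fourth.
The largest is F#1 to C##2, an augmented fifth (8 semitones).

augmented fifth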